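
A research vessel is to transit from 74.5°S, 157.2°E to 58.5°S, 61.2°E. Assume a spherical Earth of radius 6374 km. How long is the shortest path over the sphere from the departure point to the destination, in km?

4026 km

Haversine: a = sin²(Δφ/2)+cos φ₁ cos φ₂ sin²(Δλ/2) = 0.09648;  σ = 2·atan2(√a,√(1−a))
σ = 36.193° → d = Rσ = 6374·0.63168 = 4026 km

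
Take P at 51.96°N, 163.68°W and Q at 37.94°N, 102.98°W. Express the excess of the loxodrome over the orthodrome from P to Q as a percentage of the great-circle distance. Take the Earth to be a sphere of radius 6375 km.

2.5%

Great circle: σ = 0.7640 rad → d_gc = Rσ = 4870.6 km
Rhumb: Δφ = -0.2447, Δλ = +1.0594, Δψ = -0.3484, q = Δφ/Δψ = 0.7024 → d_rh = R√(Δφ²+q²Δλ²) = 4993.8 km
Excess = (4993.8 − 4870.6) / 4870.6 = 123.2 / 4870.6 = 2.53% ≈ 2.5%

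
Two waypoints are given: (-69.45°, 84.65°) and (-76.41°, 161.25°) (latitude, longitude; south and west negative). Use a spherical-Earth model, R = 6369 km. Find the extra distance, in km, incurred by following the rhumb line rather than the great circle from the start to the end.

174 km

Great circle: cos σ = sin φ₁ sin φ₂ + cos φ₁ cos φ₂ cos Δλ,  σ = 0.3784 rad → d_gc = 2409.9 km
Rhumb line: Δψ = -0.4196, q = Δφ/Δψ = 0.2895, d_rh = R√(Δφ²+q²Δλ²) = 2583.5 km
Excess = 2583.5 − 2409.9 = 173.6 ≈ 174 km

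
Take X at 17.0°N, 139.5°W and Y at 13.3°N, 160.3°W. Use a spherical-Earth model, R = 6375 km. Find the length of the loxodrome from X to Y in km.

2271 km

Rhumb course C = atan2(Δλ, Δψ) with Δψ = ln[tan(π/4+φ₂/2)/tan(π/4+φ₁/2)] = -0.0669, Δλ = -0.3630 → C = 259.56°
d = R·|Δφ| / |cos C| = 6375·0.06458 / 0.18127 = 2271 km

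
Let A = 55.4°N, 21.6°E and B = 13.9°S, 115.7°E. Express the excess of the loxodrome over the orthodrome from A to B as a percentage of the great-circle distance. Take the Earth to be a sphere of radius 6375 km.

Great circle: σ = 1.8102 rad → d_gc = Rσ = 11540.2 km
Rhumb: Δφ = -1.2095, Δλ = +1.6424, Δψ = -1.4115, q = Δφ/Δψ = 0.8569 → d_rh = R√(Δφ²+q²Δλ²) = 11830.0 km
Excess = (11830.0 − 11540.2) / 11540.2 = 289.8 / 11540.2 = 2.51% ≈ 2.5%

2.5%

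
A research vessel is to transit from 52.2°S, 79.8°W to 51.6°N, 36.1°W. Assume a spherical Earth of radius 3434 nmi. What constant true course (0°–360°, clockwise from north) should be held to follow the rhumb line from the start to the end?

Δψ = ln[tan(π/4+φ₂/2)/tan(π/4+φ₁/2)] = +2.1267
Δλ = +0.7627 rad (taken the short way round)
course = atan2(Δλ, Δψ) = 19.73°

19.7°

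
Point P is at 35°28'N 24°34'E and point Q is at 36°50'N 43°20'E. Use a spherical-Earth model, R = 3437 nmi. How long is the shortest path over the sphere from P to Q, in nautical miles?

Haversine: a = sin²(Δφ/2)+cos φ₁ cos φ₂ sin²(Δλ/2) = 0.01747;  σ = 2·atan2(√a,√(1−a))
σ = 15.191° → d = Rσ = 3437·0.26513 = 911 nmi

911 nmi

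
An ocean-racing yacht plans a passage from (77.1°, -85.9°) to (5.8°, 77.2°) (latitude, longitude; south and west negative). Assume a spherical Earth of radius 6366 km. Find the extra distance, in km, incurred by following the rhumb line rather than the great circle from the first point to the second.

Great circle: cos σ = sin φ₁ sin φ₂ + cos φ₁ cos φ₂ cos Δλ,  σ = 1.6851 rad → d_gc = 10727.1 km
Rhumb line: Δψ = -2.0785, q = Δφ/Δψ = 0.5987, d_rh = R√(Δφ²+q²Δλ²) = 13434.0 km
Excess = 13434.0 − 10727.1 = 2706.9 ≈ 2707 km

2707 km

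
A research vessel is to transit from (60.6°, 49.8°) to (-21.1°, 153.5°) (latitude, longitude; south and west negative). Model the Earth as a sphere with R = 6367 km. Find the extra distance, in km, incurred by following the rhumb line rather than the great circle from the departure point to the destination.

424 km

Great circle: cos σ = sin φ₁ sin φ₂ + cos φ₁ cos φ₂ cos Δλ,  σ = 2.0066 rad → d_gc = 12775.8 km
Rhumb line: Δψ = -1.7150, q = Δφ/Δψ = 0.8315, d_rh = R√(Δφ²+q²Δλ²) = 13199.7 km
Excess = 13199.7 − 12775.8 = 423.9 ≈ 424 km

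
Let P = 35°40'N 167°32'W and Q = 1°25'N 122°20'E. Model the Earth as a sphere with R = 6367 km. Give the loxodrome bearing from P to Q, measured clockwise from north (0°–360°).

242.3°

Meridional parts: M(φ₁)=+0.6671, M(φ₂)=+0.0247 → ΔM = -0.6424;  Δλ = -1.2241 rad
tan C = Δλ / ΔM = +1.9055 → C = 242.31°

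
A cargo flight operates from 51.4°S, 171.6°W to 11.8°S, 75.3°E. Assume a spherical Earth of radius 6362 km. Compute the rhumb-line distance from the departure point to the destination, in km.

Δψ = ln[tan(π/4+φ₂/2)/tan(π/4+φ₁/2)] = +0.8418;  Δφ = +0.6912 rad,  Δλ = -1.9740 rad
q = Δφ/Δψ = 0.8210
d = R·√(Δφ² + q²Δλ²) = 6362·1.76184 = 11209 km

11209 km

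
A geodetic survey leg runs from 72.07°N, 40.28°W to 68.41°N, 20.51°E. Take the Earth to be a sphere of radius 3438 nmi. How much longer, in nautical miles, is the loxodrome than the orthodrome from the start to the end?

52 nmi

Great circle: cos σ = sin φ₁ sin φ₂ + cos φ₁ cos φ₂ cos Δλ,  σ = 0.3483 rad → d_gc = 1197.4 nmi
Rhumb line: Δψ = -0.1895, q = Δφ/Δψ = 0.3371, d_rh = R√(Δφ²+q²Δλ²) = 1249.2 nmi
Excess = 1249.2 − 1197.4 = 51.8 ≈ 52 nmi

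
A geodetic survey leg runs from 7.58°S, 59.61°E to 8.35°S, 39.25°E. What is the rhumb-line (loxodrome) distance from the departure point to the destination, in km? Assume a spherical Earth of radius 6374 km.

Δψ = ln[tan(π/4+φ₂/2)/tan(π/4+φ₁/2)] = -0.0136;  Δφ = -0.0134 rad,  Δλ = -0.3553 rad
q = Δφ/Δψ = 0.9903
d = R·√(Δφ² + q²Δλ²) = 6374·0.35217 = 2245 km

2245 km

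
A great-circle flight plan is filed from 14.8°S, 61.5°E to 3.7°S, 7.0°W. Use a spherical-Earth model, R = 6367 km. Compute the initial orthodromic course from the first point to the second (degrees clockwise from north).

271.9°

θ = atan2( sin Δλ·cos φ₂ ,  cos φ₁ sin φ₂ − sin φ₁ cos φ₂ cos Δλ )
  = atan2(-0.9285, +0.0310) = 271.91°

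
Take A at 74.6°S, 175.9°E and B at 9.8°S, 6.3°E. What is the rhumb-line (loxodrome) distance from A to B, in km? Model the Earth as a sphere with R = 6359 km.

Δψ = ln[tan(π/4+φ₂/2)/tan(π/4+φ₁/2)] = +1.8291;  Δφ = +1.1310 rad,  Δλ = -2.9601 rad
q = Δφ/Δψ = 0.6183
d = R·√(Δφ² + q²Δλ²) = 6359·2.15154 = 13682 km

13682 km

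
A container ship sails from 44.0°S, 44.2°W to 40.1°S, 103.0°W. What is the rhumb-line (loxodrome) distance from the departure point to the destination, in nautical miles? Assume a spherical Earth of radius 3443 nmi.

2633 nmi

Δψ = ln[tan(π/4+φ₂/2)/tan(π/4+φ₁/2)] = +0.0917;  Δφ = +0.0681 rad,  Δλ = -1.0263 rad
q = Δφ/Δψ = 0.7422
d = R·√(Δφ² + q²Δλ²) = 3443·0.76470 = 2633 nmi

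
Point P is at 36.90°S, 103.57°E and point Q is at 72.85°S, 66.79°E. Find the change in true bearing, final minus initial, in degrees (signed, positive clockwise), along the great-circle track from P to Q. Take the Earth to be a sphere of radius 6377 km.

At departure: θ₁ = atan2(sin Δλ cos φ₂, cos φ₁ sin φ₂ − sin φ₁ cos φ₂ cos Δλ) = 195.84°
At arrival: θ₂ = atan2(sin Δλ cos φ₁, −cos φ₂ sin φ₁ + sin φ₂ cos φ₁ cos Δλ) = 227.75°
Δθ = θ₂ − θ₁ = +31.9°

+31.9°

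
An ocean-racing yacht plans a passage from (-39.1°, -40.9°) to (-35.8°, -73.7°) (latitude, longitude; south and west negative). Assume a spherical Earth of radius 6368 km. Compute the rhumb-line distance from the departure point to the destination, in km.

Δψ = ln[tan(π/4+φ₂/2)/tan(π/4+φ₁/2)] = +0.0726;  Δφ = +0.0576 rad,  Δλ = -0.5725 rad
q = Δφ/Δψ = 0.7936
d = R·√(Δφ² + q²Δλ²) = 6368·0.45797 = 2916 km

2916 km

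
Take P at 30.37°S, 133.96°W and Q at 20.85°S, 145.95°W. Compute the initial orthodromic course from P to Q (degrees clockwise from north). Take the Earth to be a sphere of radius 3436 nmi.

N = sin Δλ·cos φ₂ = -0.1941;  D = cos φ₁ sin φ₂ − sin φ₁ cos φ₂ cos Δλ = +0.1551
initial course = atan2(N, D) = 308.62°

308.6°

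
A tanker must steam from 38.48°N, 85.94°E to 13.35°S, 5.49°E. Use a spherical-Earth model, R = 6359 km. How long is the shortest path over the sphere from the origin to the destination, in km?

cos σ = sin φ₁ sin φ₂ + cos φ₁ cos φ₂ cos Δλ
      = sin(38.48°)sin(-13.35°) + cos(38.48°)cos(-13.35°)cos(-80.45°) = -0.0173
σ = 90.992° → d = Rσ = 6359·1.58810 = 10099 km

10099 km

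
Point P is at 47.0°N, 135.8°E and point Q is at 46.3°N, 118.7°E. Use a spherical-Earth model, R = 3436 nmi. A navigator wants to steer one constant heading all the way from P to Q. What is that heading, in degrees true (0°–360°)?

266.6°

Δψ = ln[tan(π/4+φ₂/2)/tan(π/4+φ₁/2)] = -0.0178
Δλ = -0.2985 rad (taken the short way round)
course = atan2(Δλ, Δψ) = 266.59°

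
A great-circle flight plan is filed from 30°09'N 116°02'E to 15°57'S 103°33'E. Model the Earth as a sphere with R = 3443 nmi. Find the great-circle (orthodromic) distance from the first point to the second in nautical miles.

cos σ = sin φ₁ sin φ₂ + cos φ₁ cos φ₂ cos Δλ
      = sin(30.15°)sin(-15.95°) + cos(30.15°)cos(-15.95°)cos(-12.48°) = 0.6737
σ = 47.643° → d = Rσ = 3443·0.83153 = 2863 nmi

2863 nmi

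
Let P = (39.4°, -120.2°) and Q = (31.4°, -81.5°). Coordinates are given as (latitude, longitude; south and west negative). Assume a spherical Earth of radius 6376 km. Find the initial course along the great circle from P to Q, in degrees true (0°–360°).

92.2°

N = sin Δλ·cos φ₂ = +0.5337;  D = cos φ₁ sin φ₂ − sin φ₁ cos φ₂ cos Δλ = -0.0202
initial course = atan2(N, D) = 92.17°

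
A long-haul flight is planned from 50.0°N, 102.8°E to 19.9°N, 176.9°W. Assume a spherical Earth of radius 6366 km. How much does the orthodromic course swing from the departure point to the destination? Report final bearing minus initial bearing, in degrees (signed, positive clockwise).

+53.2°

At departure: θ₁ = atan2(sin Δλ cos φ₂, cos φ₁ sin φ₂ − sin φ₁ cos φ₂ cos Δλ) = 84.00°
At arrival: θ₂ = atan2(sin Δλ cos φ₁, −cos φ₂ sin φ₁ + sin φ₂ cos φ₁ cos Δλ) = 137.17°
Δθ = θ₂ − θ₁ = +53.2°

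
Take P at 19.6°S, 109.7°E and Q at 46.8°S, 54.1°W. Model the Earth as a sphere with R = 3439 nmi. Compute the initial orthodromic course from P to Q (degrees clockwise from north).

191.9°

N = sin Δλ·cos φ₂ = -0.1910;  D = cos φ₁ sin φ₂ − sin φ₁ cos φ₂ cos Δλ = -0.9072
initial course = atan2(N, D) = 191.89°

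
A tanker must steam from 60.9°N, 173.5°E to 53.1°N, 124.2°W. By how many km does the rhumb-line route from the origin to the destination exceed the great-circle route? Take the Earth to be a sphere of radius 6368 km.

Great circle: cos σ = sin φ₁ sin φ₂ + cos φ₁ cos φ₂ cos Δλ,  σ = 0.5836 rad → d_gc = 3716.4 km
Rhumb line: Δψ = -0.2511, q = Δφ/Δψ = 0.5422, d_rh = R√(Δφ²+q²Δλ²) = 3853.2 km
Excess = 3853.2 − 3716.4 = 136.8 ≈ 137 km

137 km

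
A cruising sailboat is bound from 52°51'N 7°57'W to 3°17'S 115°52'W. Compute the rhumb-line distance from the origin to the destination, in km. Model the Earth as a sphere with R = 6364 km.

11981 km

Δψ = ln[tan(π/4+φ₂/2)/tan(π/4+φ₁/2)] = -1.1478;  Δφ = -0.9797 rad,  Δλ = -1.8835 rad
q = Δφ/Δψ = 0.8535
d = R·√(Δφ² + q²Δλ²) = 6364·1.88264 = 11981 km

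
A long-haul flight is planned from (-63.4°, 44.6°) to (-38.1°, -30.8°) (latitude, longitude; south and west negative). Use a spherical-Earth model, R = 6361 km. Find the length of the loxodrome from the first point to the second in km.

Δψ = ln[tan(π/4+φ₂/2)/tan(π/4+φ₁/2)] = +0.7221;  Δφ = +0.4416 rad,  Δλ = -1.3160 rad
q = Δφ/Δψ = 0.6115
d = R·√(Δφ² + q²Δλ²) = 6361·0.91795 = 5839 km

5839 km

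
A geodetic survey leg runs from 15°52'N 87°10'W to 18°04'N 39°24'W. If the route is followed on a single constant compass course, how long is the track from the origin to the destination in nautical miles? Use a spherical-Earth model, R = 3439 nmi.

Δψ = ln[tan(π/4+φ₂/2)/tan(π/4+φ₁/2)] = +0.0401;  Δφ = +0.0384 rad,  Δλ = +0.8337 rad
q = Δφ/Δψ = 0.9564
d = R·√(Δφ² + q²Δλ²) = 3439·0.79827 = 2745 nmi

2745 nmi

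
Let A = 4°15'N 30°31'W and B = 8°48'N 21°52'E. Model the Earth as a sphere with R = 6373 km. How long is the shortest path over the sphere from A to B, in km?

Haversine: a = sin²(Δφ/2)+cos φ₁ cos φ₂ sin²(Δλ/2) = 0.19357;  σ = 2·atan2(√a,√(1−a))
σ = 52.203° → d = Rσ = 6373·0.91111 = 5807 km

5807 km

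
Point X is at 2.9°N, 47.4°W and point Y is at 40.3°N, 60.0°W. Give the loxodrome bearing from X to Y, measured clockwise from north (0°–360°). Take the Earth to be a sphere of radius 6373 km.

343.0°

Δψ = ln[tan(π/4+φ₂/2)/tan(π/4+φ₁/2)] = +0.7191
Δλ = -0.2199 rad (taken the short way round)
course = atan2(Δλ, Δψ) = 343.00°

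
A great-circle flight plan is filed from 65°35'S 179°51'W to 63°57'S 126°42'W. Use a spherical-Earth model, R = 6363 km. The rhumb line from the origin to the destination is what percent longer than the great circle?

Great circle: σ = 0.3846 rad → d_gc = Rσ = 2447.5 km
Rhumb: Δφ = +0.0285, Δλ = +0.9276, Δψ = +0.0669, q = Δφ/Δψ = 0.4262 → d_rh = R√(Δφ²+q²Δλ²) = 2522.0 km
Excess = (2522.0 − 2447.5) / 2447.5 = 74.5 / 2447.5 = 3.04% ≈ 3.0%

3.0%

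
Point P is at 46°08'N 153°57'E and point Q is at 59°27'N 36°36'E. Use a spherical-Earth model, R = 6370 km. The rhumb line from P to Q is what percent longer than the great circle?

14.1%

Great circle: σ = 1.0939 rad → d_gc = Rσ = 6968.0 km
Rhumb: Δφ = +0.2324, Δλ = -2.0481, Δψ = +0.3883, q = Δφ/Δψ = 0.5986 → d_rh = R√(Δφ²+q²Δλ²) = 7948.5 km
Excess = (7948.5 − 6968.0) / 6968.0 = 980.5 / 6968.0 = 14.07% ≈ 14.1%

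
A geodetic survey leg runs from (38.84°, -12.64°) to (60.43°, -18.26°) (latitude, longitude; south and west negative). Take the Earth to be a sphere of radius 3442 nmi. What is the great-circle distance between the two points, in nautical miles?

cos σ = sin φ₁ sin φ₂ + cos φ₁ cos φ₂ cos Δλ
      = sin(38.84°)sin(60.43°) + cos(38.84°)cos(60.43°)cos(-5.62°) = 0.9280
σ = 21.876° → d = Rσ = 3442·0.38181 = 1314 nmi

1314 nmi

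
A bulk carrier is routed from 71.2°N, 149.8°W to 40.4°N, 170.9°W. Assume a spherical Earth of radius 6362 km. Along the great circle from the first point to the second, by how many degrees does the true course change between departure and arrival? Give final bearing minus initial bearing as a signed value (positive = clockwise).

Initial bearing θ₁ = atan2(sin Δλ cos φ₂, cos φ₁ sin φ₂ − sin φ₁ cos φ₂ cos Δλ) = 210.59°
Final bearing θ₂ = (initial bearing from the destination back to the start) + 180° = 192.44°
Δθ = θ₂ − θ₁ = -18.2°

-18.2°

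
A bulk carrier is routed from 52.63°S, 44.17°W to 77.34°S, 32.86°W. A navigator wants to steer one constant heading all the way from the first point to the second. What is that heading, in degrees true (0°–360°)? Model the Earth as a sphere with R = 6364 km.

Δψ = ln[tan(π/4+φ₂/2)/tan(π/4+φ₁/2)] = -1.1147
Δλ = +0.1974 rad (taken the short way round)
course = atan2(Δλ, Δψ) = 169.96°

170.0°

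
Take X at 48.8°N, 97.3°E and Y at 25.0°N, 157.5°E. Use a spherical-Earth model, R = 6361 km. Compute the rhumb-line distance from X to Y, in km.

5888 km

Δψ = ln[tan(π/4+φ₂/2)/tan(π/4+φ₁/2)] = -0.5276;  Δφ = -0.4154 rad,  Δλ = +1.0507 rad
q = Δφ/Δψ = 0.7873
d = R·√(Δφ² + q²Δλ²) = 6361·0.92563 = 5888 km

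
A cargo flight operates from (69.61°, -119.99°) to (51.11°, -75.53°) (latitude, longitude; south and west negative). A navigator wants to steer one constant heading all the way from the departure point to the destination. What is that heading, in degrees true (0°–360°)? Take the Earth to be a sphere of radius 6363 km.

Meridional parts: M(φ₁)=+1.7157, M(φ₂)=+1.0412 → ΔM = -0.6745;  Δλ = +0.7760 rad
tan C = Δλ / ΔM = -1.1504 → C = 131.00°

131.0°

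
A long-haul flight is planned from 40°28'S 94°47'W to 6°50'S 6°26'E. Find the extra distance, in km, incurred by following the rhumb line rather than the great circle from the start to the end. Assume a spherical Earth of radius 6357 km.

319 km

Great circle: cos σ = sin φ₁ sin φ₂ + cos φ₁ cos φ₂ cos Δλ,  σ = 1.6406 rad → d_gc = 10429.1 km
Rhumb line: Δψ = +0.6540, q = Δφ/Δψ = 0.8975, d_rh = R√(Δφ²+q²Δλ²) = 10747.9 km
Excess = 10747.9 − 10429.1 = 318.8 ≈ 319 km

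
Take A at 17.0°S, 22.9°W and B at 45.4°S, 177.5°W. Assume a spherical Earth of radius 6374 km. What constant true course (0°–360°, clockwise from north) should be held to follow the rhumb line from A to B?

Δψ = ln[tan(π/4+φ₂/2)/tan(π/4+φ₁/2)] = -0.5901
Δλ = -2.6983 rad (taken the short way round)
course = atan2(Δλ, Δψ) = 257.66°

257.7°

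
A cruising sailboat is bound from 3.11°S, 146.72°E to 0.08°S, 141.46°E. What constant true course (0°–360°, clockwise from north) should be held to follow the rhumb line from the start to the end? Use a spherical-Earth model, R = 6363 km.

300.0°

Meridional parts: M(φ₁)=-0.0543, M(φ₂)=-0.0014 → ΔM = +0.0529;  Δλ = -0.0918 rad
tan C = Δλ / ΔM = -1.7351 → C = 299.96°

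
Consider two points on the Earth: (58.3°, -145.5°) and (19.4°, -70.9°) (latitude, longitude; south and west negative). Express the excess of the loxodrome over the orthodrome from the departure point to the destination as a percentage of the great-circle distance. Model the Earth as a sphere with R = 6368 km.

Great circle: σ = 1.1437 rad → d_gc = Rσ = 7283.1 km
Rhumb: Δφ = -0.6789, Δλ = +1.3020, Δψ = -0.9138, q = Δφ/Δψ = 0.7430 → d_rh = R√(Δφ²+q²Δλ²) = 7525.8 km
Excess = (7525.8 − 7283.1) / 7283.1 = 242.7 / 7283.1 = 3.33% ≈ 3.3%

3.3%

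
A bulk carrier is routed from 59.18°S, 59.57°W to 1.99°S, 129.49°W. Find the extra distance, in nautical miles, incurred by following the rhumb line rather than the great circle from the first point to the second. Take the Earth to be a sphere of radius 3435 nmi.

Great circle: cos σ = sin φ₁ sin φ₂ + cos φ₁ cos φ₂ cos Δλ,  σ = 1.3637 rad → d_gc = 4684.3 nmi
Rhumb line: Δψ = +1.2539, q = Δφ/Δψ = 0.7960, d_rh = R√(Δφ²+q²Δλ²) = 4784.3 nmi
Excess = 4784.3 − 4684.3 = 100.0 ≈ 100 nmi

100 nmi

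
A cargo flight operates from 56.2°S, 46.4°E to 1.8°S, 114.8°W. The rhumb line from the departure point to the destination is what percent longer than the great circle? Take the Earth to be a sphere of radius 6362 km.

Great circle: σ = 2.0947 rad → d_gc = Rσ = 13326.4 km
Rhumb: Δφ = +0.9495, Δλ = -2.8135, Δψ = +1.1599, q = Δφ/Δψ = 0.8186 → d_rh = R√(Δφ²+q²Δλ²) = 15848.3 km
Excess = (15848.3 − 13326.4) / 13326.4 = 2521.9 / 13326.4 = 18.92% ≈ 18.9%

18.9%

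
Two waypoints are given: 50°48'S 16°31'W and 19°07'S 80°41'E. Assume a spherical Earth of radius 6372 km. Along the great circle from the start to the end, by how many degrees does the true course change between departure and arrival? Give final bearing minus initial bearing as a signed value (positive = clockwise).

At departure: θ₁ = atan2(sin Δλ cos φ₂, cos φ₁ sin φ₂ − sin φ₁ cos φ₂ cos Δλ) = 107.68°
At arrival: θ₂ = atan2(sin Δλ cos φ₁, −cos φ₂ sin φ₁ + sin φ₂ cos φ₁ cos Δλ) = 39.59°
Δθ = θ₂ − θ₁ = -68.1°

-68.1°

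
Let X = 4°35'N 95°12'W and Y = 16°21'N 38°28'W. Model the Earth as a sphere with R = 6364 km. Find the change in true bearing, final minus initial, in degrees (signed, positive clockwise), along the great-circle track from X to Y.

+11.3°

At departure: θ₁ = atan2(sin Δλ cos φ₂, cos φ₁ sin φ₂ − sin φ₁ cos φ₂ cos Δλ) = 73.44°
At arrival: θ₂ = atan2(sin Δλ cos φ₁, −cos φ₂ sin φ₁ + sin φ₂ cos φ₁ cos Δλ) = 84.70°
Δθ = θ₂ − θ₁ = +11.3°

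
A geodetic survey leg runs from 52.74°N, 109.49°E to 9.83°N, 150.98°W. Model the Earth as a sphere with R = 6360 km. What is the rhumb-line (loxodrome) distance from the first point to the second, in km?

Δψ = ln[tan(π/4+φ₂/2)/tan(π/4+φ₁/2)] = -0.9149;  Δφ = -0.7489 rad,  Δλ = +1.7371 rad
q = Δφ/Δψ = 0.8186
d = R·√(Δφ² + q²Δλ²) = 6360·1.60714 = 10221 km

10221 km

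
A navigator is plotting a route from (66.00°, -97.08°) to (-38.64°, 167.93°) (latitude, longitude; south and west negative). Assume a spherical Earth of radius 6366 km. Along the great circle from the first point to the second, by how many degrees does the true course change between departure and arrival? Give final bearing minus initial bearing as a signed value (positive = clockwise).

-45.8°

Initial bearing θ₁ = atan2(sin Δλ cos φ₂, cos φ₁ sin φ₂ − sin φ₁ cos φ₂ cos Δλ) = 256.15°
Final bearing θ₂ = (initial bearing from the destination back to the start) + 180° = 210.37°
Δθ = θ₂ − θ₁ = -45.8°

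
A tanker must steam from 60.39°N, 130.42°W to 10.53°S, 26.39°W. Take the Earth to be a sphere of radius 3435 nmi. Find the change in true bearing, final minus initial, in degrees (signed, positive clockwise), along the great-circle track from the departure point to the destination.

Initial bearing θ₁ = atan2(sin Δλ cos φ₂, cos φ₁ sin φ₂ − sin φ₁ cos φ₂ cos Δλ) = 83.01°
Final bearing θ₂ = (initial bearing from the destination back to the start) + 180° = 150.08°
Δθ = θ₂ − θ₁ = +67.1°

+67.1°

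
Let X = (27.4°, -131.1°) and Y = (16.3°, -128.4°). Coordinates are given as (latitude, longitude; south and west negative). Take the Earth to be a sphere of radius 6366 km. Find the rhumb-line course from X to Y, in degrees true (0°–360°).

167.3°

Meridional parts: M(φ₁)=+0.4976, M(φ₂)=+0.2884 → ΔM = -0.2092;  Δλ = +0.0471 rad
tan C = Δλ / ΔM = -0.2253 → C = 167.30°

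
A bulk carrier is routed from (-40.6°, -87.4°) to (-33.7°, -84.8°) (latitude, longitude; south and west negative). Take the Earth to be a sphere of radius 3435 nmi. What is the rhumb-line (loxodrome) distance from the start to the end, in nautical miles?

Rhumb course C = atan2(Δλ, Δψ) with Δψ = ln[tan(π/4+φ₂/2)/tan(π/4+φ₁/2)] = +0.1513, Δλ = +0.0454 → C = 16.70°
d = R·|Δφ| / |cos C| = 3435·0.12043 / 0.95784 = 432 nmi

432 nmi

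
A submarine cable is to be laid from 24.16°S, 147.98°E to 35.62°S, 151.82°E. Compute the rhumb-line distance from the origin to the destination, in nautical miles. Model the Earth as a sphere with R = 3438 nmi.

Rhumb course C = atan2(Δλ, Δψ) with Δψ = ln[tan(π/4+φ₂/2)/tan(π/4+φ₁/2)] = -0.2313, Δλ = +0.0670 → C = 163.84°
d = R·|Δφ| / |cos C| = 3438·0.20001 / 0.96051 = 716 nmi

716 nmi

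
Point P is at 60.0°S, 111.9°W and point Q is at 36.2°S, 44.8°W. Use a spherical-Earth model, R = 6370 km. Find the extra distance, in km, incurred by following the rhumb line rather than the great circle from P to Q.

187 km

Great circle: cos σ = sin φ₁ sin φ₂ + cos φ₁ cos φ₂ cos Δλ,  σ = 0.8386 rad → d_gc = 5342.07 km
Rhumb line: Δψ = +0.6384, q = Δφ/Δψ = 0.6507, d_rh = R√(Δφ²+q²Δλ²) = 5528.62 km
Excess = 5528.62 − 5342.07 = 186.55 ≈ 187 km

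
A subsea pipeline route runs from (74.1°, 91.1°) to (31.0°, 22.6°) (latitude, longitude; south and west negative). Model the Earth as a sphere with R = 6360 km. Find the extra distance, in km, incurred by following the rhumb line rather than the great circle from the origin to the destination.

249 km

Great circle: cos σ = sin φ₁ sin φ₂ + cos φ₁ cos φ₂ cos Δλ,  σ = 0.9503 rad → d_gc = 6044.2 km
Rhumb line: Δψ = -1.3990, q = Δφ/Δψ = 0.5377, d_rh = R√(Δφ²+q²Δλ²) = 6293.1 km
Excess = 6293.1 − 6044.2 = 248.9 ≈ 249 km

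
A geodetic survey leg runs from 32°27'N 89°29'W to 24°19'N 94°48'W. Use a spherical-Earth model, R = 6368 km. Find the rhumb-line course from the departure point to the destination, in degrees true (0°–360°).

Δψ = ln[tan(π/4+φ₂/2)/tan(π/4+φ₁/2)] = -0.1616
Δλ = -0.0928 rad (taken the short way round)
course = atan2(Δλ, Δψ) = 209.87°

209.9°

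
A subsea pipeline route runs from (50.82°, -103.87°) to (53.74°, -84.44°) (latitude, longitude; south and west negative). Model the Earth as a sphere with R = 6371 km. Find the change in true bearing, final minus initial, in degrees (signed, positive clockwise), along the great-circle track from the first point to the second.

Initial bearing θ₁ = atan2(sin Δλ cos φ₂, cos φ₁ sin φ₂ − sin φ₁ cos φ₂ cos Δλ) = 68.61°
Final bearing θ₂ = (initial bearing from the destination back to the start) + 180° = 84.04°
Δθ = θ₂ − θ₁ = +15.4°

+15.4°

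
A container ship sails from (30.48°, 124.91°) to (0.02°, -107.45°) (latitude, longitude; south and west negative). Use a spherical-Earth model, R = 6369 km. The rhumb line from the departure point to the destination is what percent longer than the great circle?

Great circle: σ = 2.1248 rad → d_gc = Rσ = 13533.1 km
Rhumb: Δφ = -0.5316, Δλ = +2.2277, Δψ = -0.5587, q = Δφ/Δψ = 0.9516 → d_rh = R√(Δφ²+q²Δλ²) = 13920.1 km
Excess = (13920.1 − 13533.1) / 13533.1 = 387.0 / 13533.1 = 2.86% ≈ 2.9%

2.9%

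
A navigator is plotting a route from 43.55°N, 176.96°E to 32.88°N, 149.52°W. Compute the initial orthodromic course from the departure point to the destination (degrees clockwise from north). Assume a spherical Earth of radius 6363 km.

N = sin Δλ·cos φ₂ = +0.4638;  D = cos φ₁ sin φ₂ − sin φ₁ cos φ₂ cos Δλ = -0.0889
initial course = atan2(N, D) = 100.85°

100.9°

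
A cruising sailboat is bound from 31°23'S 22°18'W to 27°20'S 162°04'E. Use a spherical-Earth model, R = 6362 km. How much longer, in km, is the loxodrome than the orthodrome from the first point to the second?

3547 km

Great circle: cos σ = sin φ₁ sin φ₂ + cos φ₁ cos φ₂ cos Δλ,  σ = 2.1142 rad → d_gc = 13450.7 km
Rhumb line: Δψ = +0.0811, q = Δφ/Δψ = 0.8713, d_rh = R√(Δφ²+q²Δλ²) = 16997.5 km
Excess = 16997.5 − 13450.7 = 3546.8 ≈ 3547 km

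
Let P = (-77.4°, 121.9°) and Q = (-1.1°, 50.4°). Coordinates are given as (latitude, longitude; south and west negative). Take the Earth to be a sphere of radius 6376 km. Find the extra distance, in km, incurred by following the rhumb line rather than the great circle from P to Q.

Great circle: cos σ = sin φ₁ sin φ₂ + cos φ₁ cos φ₂ cos Δλ,  σ = 1.4827 rad → d_gc = 9454.0 km
Rhumb line: Δψ = +2.1844, q = Δφ/Δψ = 0.6096, d_rh = R√(Δφ²+q²Δλ²) = 9778.7 km
Excess = 9778.7 − 9454.0 = 324.7 ≈ 325 km

325 km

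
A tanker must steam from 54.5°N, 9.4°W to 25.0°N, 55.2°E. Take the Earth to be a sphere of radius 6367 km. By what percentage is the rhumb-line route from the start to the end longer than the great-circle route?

Great circle: σ = 0.9645 rad → d_gc = Rσ = 6141.1 km
Rhumb: Δφ = -0.5149, Δλ = +1.1275, Δψ = -0.6882, q = Δφ/Δψ = 0.7481 → d_rh = R√(Δφ²+q²Δλ²) = 6291.9 km
Excess = (6291.9 − 6141.1) / 6141.1 = 150.8 / 6141.1 = 2.46% ≈ 2.5%

2.5%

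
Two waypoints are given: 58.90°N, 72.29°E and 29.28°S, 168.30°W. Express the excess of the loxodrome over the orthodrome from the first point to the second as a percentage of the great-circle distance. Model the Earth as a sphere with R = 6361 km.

Great circle: σ = 2.2653 rad → d_gc = Rσ = 14409.7 km
Rhumb: Δφ = -1.5390, Δλ = +2.0841, Δψ = -1.8140, q = Δφ/Δψ = 0.8484 → d_rh = R√(Δφ²+q²Δλ²) = 14911.1 km
Excess = (14911.1 − 14409.7) / 14409.7 = 501.4 / 14409.7 = 3.48% ≈ 3.5%

3.5%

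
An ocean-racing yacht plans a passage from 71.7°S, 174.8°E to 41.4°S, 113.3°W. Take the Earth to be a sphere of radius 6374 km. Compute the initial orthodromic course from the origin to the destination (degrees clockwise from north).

N = sin Δλ·cos φ₂ = +0.7130;  D = cos φ₁ sin φ₂ − sin φ₁ cos φ₂ cos Δλ = +0.0136
initial course = atan2(N, D) = 88.91°

88.9°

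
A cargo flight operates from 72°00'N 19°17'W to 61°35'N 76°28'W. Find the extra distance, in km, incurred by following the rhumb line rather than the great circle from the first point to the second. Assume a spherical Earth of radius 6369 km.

95 km

Great circle: cos σ = sin φ₁ sin φ₂ + cos φ₁ cos φ₂ cos Δλ,  σ = 0.4124 rad → d_gc = 2626.6 km
Rhumb line: Δψ = -0.4691, q = Δφ/Δψ = 0.3875, d_rh = R√(Δφ²+q²Δλ²) = 2722.0 km
Excess = 2722.0 − 2626.6 = 95.4 ≈ 95 km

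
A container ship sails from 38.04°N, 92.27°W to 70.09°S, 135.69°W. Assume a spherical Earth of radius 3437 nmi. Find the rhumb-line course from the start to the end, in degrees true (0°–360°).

197.1°

Meridional parts: M(φ₁)=+0.7189, M(φ₂)=-1.7400 → ΔM = -2.4589;  Δλ = -0.7578 rad
tan C = Δλ / ΔM = +0.3082 → C = 197.13°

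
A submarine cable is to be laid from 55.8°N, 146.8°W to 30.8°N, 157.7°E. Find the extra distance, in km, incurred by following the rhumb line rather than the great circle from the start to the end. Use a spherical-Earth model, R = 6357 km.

Great circle: cos σ = sin φ₁ sin φ₂ + cos φ₁ cos φ₂ cos Δλ,  σ = 0.7996 rad → d_gc = 5083.3 km
Rhumb line: Δψ = -0.6133, q = Δφ/Δψ = 0.7114, d_rh = R√(Δφ²+q²Δλ²) = 5185.0 km
Excess = 5185.0 − 5083.3 = 101.7 ≈ 102 km

102 km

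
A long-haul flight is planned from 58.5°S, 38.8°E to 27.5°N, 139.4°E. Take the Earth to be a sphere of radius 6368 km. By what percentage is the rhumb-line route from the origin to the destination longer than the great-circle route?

Great circle: σ = 2.0703 rad → d_gc = Rσ = 13183.5 km
Rhumb: Δφ = +1.5010, Δλ = +1.7558, Δψ = +1.7653, q = Δφ/Δψ = 0.8503 → d_rh = R√(Δφ²+q²Δλ²) = 13481.2 km
Excess = (13481.2 − 13183.5) / 13183.5 = 297.7 / 13183.5 = 2.26% ≈ 2.3%

2.3%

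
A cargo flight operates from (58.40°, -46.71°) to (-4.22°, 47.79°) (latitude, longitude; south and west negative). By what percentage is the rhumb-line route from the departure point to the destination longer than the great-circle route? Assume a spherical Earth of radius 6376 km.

3.7%

Great circle: σ = 1.6747 rad → d_gc = Rσ = 10677.6 km
Rhumb: Δφ = -1.0929, Δλ = +1.6493, Δψ = -1.3361, q = Δφ/Δψ = 0.8180 → d_rh = R√(Δφ²+q²Δλ²) = 11070.4 km
Excess = (11070.4 − 10677.6) / 10677.6 = 392.8 / 10677.6 = 3.68% ≈ 3.7%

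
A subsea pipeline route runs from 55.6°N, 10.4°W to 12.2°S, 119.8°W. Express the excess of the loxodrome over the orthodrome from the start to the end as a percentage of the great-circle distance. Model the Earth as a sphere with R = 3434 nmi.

Great circle: σ = 1.9367 rad → d_gc = Rσ = 6650.6 nmi
Rhumb: Δφ = -1.1833, Δλ = -1.9094, Δψ = -1.3872, q = Δφ/Δψ = 0.8530 → d_rh = R√(Δφ²+q²Δλ²) = 6913.6 nmi
Excess = (6913.6 − 6650.6) / 6650.6 = 263.0 / 6650.6 = 3.955% ≈ 4.0%

4.0%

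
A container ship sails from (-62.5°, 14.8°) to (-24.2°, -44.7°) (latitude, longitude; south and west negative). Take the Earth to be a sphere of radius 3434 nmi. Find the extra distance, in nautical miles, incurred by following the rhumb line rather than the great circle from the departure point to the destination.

78 nmi

Great circle: cos σ = sin φ₁ sin φ₂ + cos φ₁ cos φ₂ cos Δλ,  σ = 0.9553 rad → d_gc = 3280.5 nmi
Rhumb line: Δψ = +0.9722, q = Δφ/Δψ = 0.6876, d_rh = R√(Δφ²+q²Δλ²) = 3358.8 nmi
Excess = 3358.8 − 3280.5 = 78.3 ≈ 78 nmi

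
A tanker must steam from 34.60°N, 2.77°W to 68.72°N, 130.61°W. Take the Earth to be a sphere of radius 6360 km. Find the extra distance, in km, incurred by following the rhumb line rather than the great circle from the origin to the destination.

Great circle: cos σ = sin φ₁ sin φ₂ + cos φ₁ cos φ₂ cos Δλ,  σ = 1.2176 rad → d_gc = 7744.2 km
Rhumb line: Δψ = +1.0277, q = Δφ/Δψ = 0.5795, d_rh = R√(Δφ²+q²Δλ²) = 9053.3 km
Excess = 9053.3 − 7744.2 = 1309.1 ≈ 1309 km

1309 km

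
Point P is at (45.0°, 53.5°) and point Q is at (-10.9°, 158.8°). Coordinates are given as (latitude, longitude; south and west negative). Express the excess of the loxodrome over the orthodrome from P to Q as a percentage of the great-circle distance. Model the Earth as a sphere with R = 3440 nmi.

Great circle: σ = 1.8933 rad → d_gc = Rσ = 6512.9 nmi
Rhumb: Δφ = -0.9756, Δλ = +1.8378, Δψ = -1.0728, q = Δφ/Δψ = 0.9095 → d_rh = R√(Δφ²+q²Δλ²) = 6657.6 nmi
Excess = (6657.6 − 6512.9) / 6512.9 = 144.7 / 6512.9 = 2.22% ≈ 2.2%

2.2%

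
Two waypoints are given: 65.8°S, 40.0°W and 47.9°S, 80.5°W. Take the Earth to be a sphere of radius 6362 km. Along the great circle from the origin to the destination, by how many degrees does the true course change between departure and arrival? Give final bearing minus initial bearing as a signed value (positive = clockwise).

+34.7°

At departure: θ₁ = atan2(sin Δλ cos φ₂, cos φ₁ sin φ₂ − sin φ₁ cos φ₂ cos Δλ) = 290.27°
At arrival: θ₂ = atan2(sin Δλ cos φ₁, −cos φ₂ sin φ₁ + sin φ₂ cos φ₁ cos Δλ) = 325.00°
Δθ = θ₂ − θ₁ = +34.7°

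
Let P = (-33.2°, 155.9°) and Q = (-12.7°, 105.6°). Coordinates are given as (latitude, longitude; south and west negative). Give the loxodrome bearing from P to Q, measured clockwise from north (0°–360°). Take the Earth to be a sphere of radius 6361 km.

294.0°

Δψ = ln[tan(π/4+φ₂/2)/tan(π/4+φ₁/2)] = +0.3914
Δλ = -0.8779 rad (taken the short way round)
course = atan2(Δλ, Δψ) = 294.03°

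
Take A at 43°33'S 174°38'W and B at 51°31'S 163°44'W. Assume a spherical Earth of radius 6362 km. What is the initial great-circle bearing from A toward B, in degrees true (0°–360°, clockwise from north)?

141.2°

N = sin Δλ·cos φ₂ = +0.1177;  D = cos φ₁ sin φ₂ − sin φ₁ cos φ₂ cos Δλ = -0.1463
initial course = atan2(N, D) = 141.20°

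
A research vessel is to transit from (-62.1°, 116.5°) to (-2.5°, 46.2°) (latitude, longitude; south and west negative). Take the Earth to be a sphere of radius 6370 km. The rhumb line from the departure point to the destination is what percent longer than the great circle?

2.4%

Great circle: σ = 1.3734 rad → d_gc = Rσ = 8748.4 km
Rhumb: Δφ = +1.0402, Δλ = -1.2270, Δψ = +1.3491, q = Δφ/Δψ = 0.7711 → d_rh = R√(Δφ²+q²Δλ²) = 8956.8 km
Excess = (8956.8 − 8748.4) / 8748.4 = 208.4 / 8748.4 = 2.38% ≈ 2.4%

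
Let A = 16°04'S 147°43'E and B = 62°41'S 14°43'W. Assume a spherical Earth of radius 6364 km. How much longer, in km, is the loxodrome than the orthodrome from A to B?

2866 km

Great circle: cos σ = sin φ₁ sin φ₂ + cos φ₁ cos φ₂ cos Δλ,  σ = 1.7462 rad → d_gc = 11112.9 km
Rhumb line: Δψ = -1.1305, q = Δφ/Δψ = 0.7197, d_rh = R√(Δφ²+q²Δλ²) = 13978.8 km
Excess = 13978.8 − 11112.9 = 2865.9 ≈ 2866 km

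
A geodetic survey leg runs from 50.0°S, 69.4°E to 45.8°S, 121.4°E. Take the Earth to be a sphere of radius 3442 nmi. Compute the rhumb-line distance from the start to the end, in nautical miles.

2108 nmi

Rhumb course C = atan2(Δλ, Δψ) with Δψ = ln[tan(π/4+φ₂/2)/tan(π/4+φ₁/2)] = +0.1094, Δλ = +0.9076 → C = 83.13°
d = R·|Δφ| / |cos C| = 3442·0.07330 / 0.11970 = 2108 nmi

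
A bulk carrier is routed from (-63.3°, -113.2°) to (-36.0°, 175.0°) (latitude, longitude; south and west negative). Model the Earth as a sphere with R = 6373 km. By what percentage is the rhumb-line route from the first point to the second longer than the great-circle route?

4.2%

Great circle: σ = 0.8781 rad → d_gc = Rσ = 5595.9 km
Rhumb: Δφ = +0.4765, Δλ = -1.2531, Δψ = +0.7641, q = Δφ/Δψ = 0.6236 → d_rh = R√(Δφ²+q²Δλ²) = 5832.8 km
Excess = (5832.8 − 5595.9) / 5595.9 = 236.9 / 5595.9 = 4.23% ≈ 4.2%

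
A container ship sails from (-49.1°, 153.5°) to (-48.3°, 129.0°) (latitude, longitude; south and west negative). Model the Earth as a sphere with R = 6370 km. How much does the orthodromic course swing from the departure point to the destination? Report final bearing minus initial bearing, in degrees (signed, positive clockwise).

Initial bearing θ₁ = atan2(sin Δλ cos φ₂, cos φ₁ sin φ₂ − sin φ₁ cos φ₂ cos Δλ) = 263.52°
Final bearing θ₂ = (initial bearing from the destination back to the start) + 180° = 282.05°
Δθ = θ₂ − θ₁ = +18.5°

+18.5°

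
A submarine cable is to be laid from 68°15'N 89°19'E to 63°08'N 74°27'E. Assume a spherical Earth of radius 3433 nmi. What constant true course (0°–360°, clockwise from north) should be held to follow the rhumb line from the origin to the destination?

230.0°

Meridional parts: M(φ₁)=+1.6496, M(φ₂)=+1.4319 → ΔM = -0.2177;  Δλ = -0.2595 rad
tan C = Δλ / ΔM = +1.1917 → C = 230.00°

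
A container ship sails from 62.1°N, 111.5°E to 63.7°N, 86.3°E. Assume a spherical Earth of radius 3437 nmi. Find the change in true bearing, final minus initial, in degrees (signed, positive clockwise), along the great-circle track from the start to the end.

At departure: θ₁ = atan2(sin Δλ cos φ₂, cos φ₁ sin φ₂ − sin φ₁ cos φ₂ cos Δλ) = 289.06°
At arrival: θ₂ = atan2(sin Δλ cos φ₁, −cos φ₂ sin φ₁ + sin φ₂ cos φ₁ cos Δλ) = 266.55°
Δθ = θ₂ − θ₁ = -22.5°

-22.5°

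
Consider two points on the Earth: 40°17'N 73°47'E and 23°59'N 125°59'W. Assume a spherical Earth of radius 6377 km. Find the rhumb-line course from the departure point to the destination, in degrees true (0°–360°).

Meridional parts: M(φ₁)=+0.7694, M(φ₂)=+0.4314 → ΔM = -0.3380;  Δλ = +2.7966 rad
tan C = Δλ / ΔM = -8.2739 → C = 96.89°

96.9°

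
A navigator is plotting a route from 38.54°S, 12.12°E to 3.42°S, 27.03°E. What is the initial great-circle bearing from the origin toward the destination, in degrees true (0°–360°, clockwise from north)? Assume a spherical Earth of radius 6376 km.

θ = atan2( sin Δλ·cos φ₂ ,  cos φ₁ sin φ₂ − sin φ₁ cos φ₂ cos Δλ )
  = atan2(+0.2568, +0.5544) = 24.86°

24.9°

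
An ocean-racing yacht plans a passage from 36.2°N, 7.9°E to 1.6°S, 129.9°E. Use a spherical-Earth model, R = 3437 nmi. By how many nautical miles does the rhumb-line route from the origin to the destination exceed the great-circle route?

Great circle: cos σ = sin φ₁ sin φ₂ + cos φ₁ cos φ₂ cos Δλ,  σ = 2.0308 rad → d_gc = 6979.8 nmi
Rhumb line: Δψ = -0.7065, q = Δφ/Δψ = 0.9338, d_rh = R√(Δφ²+q²Δλ²) = 7200.1 nmi
Excess = 7200.1 − 6979.8 = 220.3 ≈ 220 nmi

220 nmi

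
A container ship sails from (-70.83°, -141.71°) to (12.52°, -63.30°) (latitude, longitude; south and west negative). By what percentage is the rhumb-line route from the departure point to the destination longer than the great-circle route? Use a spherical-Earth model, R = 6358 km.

Great circle: σ = 1.7116 rad → d_gc = Rσ = 10882.5 km
Rhumb: Δφ = +1.4547, Δλ = +1.3685, Δψ = +1.9989, q = Δφ/Δψ = 0.7278 → d_rh = R√(Δφ²+q²Δλ²) = 11209.1 km
Excess = (11209.1 − 10882.5) / 10882.5 = 326.6 / 10882.5 = 3.00% ≈ 3.0%

3.0%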